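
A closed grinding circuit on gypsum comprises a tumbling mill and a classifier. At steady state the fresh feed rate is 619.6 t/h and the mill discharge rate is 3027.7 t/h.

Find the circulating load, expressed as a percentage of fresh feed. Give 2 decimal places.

CL = 388.65 %

Steady state: M = F + R.
R = M − F = 3027.7 − 619.6 = 2408.1 t/h
CL = 100·R/F = 100·2408.1/619.6 = 388.65 %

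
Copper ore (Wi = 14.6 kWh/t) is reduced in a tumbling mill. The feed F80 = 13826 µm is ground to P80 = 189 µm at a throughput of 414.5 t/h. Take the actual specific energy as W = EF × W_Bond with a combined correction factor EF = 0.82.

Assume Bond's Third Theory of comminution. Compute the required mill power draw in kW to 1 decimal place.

P = 3187.6 kW

Bond:  W = 10 Wi (1/√P − 1/√F)
W = 10·14.6·(1/√189 − 1/√13826) = 10·14.6·(0.064235) = 9.3783 kWh/t
Apply correction: 9.3783 × 0.82 = 7.6902 kWh/t
Mill draw = 7.6902 × 414.5 = 3187.6 kW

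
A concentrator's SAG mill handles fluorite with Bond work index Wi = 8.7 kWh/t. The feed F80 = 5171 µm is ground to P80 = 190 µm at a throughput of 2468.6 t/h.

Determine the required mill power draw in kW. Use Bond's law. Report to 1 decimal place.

P = 12594.3 kW

W = 10 Wi (1/√P80 − 1/√F80)  [Bond]
W = 10·8.7·(1/√190 − 1/√5171) = 10·8.7·(0.058641) = 5.1018 kWh/t
Power = W × throughput = 5.1018 kWh/t × 2468.6 t/h = 12594.3 kW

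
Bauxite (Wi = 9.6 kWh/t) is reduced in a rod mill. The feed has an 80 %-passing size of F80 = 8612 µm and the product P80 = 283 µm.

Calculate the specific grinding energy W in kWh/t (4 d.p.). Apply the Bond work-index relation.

W = 10 Wi (P80^-0.5 − F80^-0.5)
1/√283 = 0.059444;  1/√8612 = 0.010776
W = 10·9.6·(0.059444 − 0.010776) = 4.6721 kWh/t

W = 4.6721 kWh/t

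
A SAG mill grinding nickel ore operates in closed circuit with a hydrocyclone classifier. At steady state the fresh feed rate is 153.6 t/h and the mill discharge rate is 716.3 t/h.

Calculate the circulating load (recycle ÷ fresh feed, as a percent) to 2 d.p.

CL = 366.34 %

M = F + R at steady state, so:
R = M − F = 716.3 − 153.6 = 562.7 t/h
CL = 100·R/F = 100·562.7/153.6 = 366.34 %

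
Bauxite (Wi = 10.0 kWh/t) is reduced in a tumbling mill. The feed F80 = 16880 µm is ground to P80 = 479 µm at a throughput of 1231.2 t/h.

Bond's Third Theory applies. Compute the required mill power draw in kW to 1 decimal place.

W = 10·Wi·[P80^(−½) − F80^(−½)]
W = 10·10.0·(1/√479 − 1/√16880) = 10·10.0·(0.037994) = 3.7994 kWh/t
P = W·T = 3.7994·1231.2 = 4677.9 kW

P = 4677.9 kW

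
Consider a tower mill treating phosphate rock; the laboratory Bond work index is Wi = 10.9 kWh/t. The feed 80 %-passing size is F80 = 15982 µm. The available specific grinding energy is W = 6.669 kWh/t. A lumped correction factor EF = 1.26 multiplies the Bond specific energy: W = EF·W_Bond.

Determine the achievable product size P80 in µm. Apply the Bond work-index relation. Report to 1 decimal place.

W = 10 Wi / √P80 − 10 Wi / √F80
W_Bond = W / EF = 6.669 / 1.26 = 5.2929 kWh/t
⇒ 1/√P80 = W_Bond/(10 Wi) + 1/√F80
  = 5.2929/(10·10.9) + 1/√15982 = 0.048558 + 0.007910 = 0.056468
P80 = (1/0.056468)² = 17.7090² = 313.61 µm

P80 = 313.6 µm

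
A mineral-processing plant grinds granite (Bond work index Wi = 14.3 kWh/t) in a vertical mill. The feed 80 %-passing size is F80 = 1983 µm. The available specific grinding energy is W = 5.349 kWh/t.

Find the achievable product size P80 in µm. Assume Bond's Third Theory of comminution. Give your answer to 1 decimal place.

W = 10 Wi / √P80 − 10 Wi / √F80
P80^(−½) = W/(10 Wi) + F80^(−½)
  = 5.3490/(10·14.3) + 1/√1983 = 0.037406 + 0.022456 = 0.059862
P80 = (1/0.059862)² = 16.7051² = 279.06 µm

P80 = 279.1 µm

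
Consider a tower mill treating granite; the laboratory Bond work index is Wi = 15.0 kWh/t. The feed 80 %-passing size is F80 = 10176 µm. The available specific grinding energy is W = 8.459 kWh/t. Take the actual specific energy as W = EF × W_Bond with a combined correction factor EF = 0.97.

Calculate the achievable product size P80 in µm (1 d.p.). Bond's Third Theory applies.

P80 = 215.9 µm

Bond:  W = 10 Wi (1/√P − 1/√F)
W_Bond = W / EF = 8.459 / 0.97 = 8.7206 kWh/t
1/√P80 = 1/√F80 + W_Bond/(10·Wi)
  = 8.7206/(10·15.0) + 1/√10176 = 0.058137 + 0.009913 = 0.068051
P80 = (1/0.068051)² = 14.6949² = 215.94 µm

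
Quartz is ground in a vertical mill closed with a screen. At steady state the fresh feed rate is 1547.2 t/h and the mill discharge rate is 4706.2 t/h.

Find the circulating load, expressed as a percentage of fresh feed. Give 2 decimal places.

CL = 204.18 %

M = F + R at steady state, so:
R = M − F = 4706.2 − 1547.2 = 3159.0 t/h
CL = 100·R/F = 100·3159.0/1547.2 = 204.18 %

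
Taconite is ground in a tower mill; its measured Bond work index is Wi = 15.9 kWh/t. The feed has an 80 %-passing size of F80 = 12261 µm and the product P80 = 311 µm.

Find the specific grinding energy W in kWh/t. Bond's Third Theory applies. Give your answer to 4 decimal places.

W = 7.5801 kWh/t

Bond: W = 10·Wi·(1/√P80 − 1/√F80)
1/√311 = 0.056705;  1/√12261 = 0.009031
W = 10·15.9·(0.056705 − 0.009031) = 7.5801 kWh/t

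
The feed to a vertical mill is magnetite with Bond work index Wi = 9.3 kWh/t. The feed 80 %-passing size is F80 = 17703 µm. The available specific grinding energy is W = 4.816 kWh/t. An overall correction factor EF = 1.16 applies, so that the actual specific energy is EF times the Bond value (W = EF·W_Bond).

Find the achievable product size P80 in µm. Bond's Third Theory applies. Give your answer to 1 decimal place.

W = 10·Wi·[P80^(−½) − F80^(−½)]
W_Bond = W / EF = 4.816 / 1.16 = 4.1517 kWh/t
1/√P80 = 1/√F80 + W_Bond/(10·Wi)
  = 4.1517/(10·9.3) + 1/√17703 = 0.044642 + 0.007516 = 0.052158
P80 = (1/0.052158)² = 19.1725² = 367.59 µm

P80 = 367.6 µm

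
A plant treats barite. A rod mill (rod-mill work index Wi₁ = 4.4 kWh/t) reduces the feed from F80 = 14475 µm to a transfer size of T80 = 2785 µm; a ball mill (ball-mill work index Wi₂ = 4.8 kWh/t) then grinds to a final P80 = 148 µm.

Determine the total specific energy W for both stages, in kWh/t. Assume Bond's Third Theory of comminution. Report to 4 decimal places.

W = 3.5041 kWh/t

W = 10 Wi (P80^-0.5 − F80^-0.5)
Stage 1 (14475→2785 µm, Wi₁=4.4): W₁ = 10·4.4·(0.018949 − 0.008312) = 0.4680 kWh/t
Stage 2 (2785→148 µm, Wi₂=4.8): W₂ = 10·4.8·(0.082199 − 0.018949) = 3.0360 kWh/t
W = W₁ + W₂ = 0.4680 + 3.0360 = 3.5041 kWh/t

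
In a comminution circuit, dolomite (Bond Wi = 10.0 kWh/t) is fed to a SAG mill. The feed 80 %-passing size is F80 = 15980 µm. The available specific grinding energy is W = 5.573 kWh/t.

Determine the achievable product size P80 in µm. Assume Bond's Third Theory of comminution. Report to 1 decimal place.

P80 = 246.9 µm

W = 10·Wi·[P80^(−½) − F80^(−½)]
⇒ 1/√P80 = W/(10·Wi) + 1/√F80
  = 5.5730/(10·10.0) + 1/√15980 = 0.055730 + 0.007911 = 0.063641
P80 = (1/0.063641)² = 15.7132² = 246.91 µm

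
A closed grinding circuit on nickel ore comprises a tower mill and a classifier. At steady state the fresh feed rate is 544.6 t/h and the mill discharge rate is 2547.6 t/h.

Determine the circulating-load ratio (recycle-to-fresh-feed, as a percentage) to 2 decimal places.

CL = 367.79 %

M = F + R at steady state, so:
R = M − F = 2547.6 − 544.6 = 2003.0 t/h
CL = 100·R/F = 100·2003.0/544.6 = 367.79 %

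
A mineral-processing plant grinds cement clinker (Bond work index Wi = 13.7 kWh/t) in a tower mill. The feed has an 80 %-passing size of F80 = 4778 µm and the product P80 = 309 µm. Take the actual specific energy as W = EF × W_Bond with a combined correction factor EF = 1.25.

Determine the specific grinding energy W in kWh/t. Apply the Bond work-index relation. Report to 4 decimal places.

W = 7.2646 kWh/t

W = 10 Wi / √P80 − 10 Wi / √F80
1/√309 = 0.056888;  1/√4778 = 0.014467
W = 10·13.7·(0.056888 − 0.014467) = 5.8117 kWh/t
With EF = 1.25: W = 5.8117·1.25 = 7.2646 kWh/t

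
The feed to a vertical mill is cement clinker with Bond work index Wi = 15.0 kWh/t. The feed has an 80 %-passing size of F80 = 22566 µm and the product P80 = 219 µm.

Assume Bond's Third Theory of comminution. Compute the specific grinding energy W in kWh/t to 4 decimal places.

W = 10 Wi (1/√P80 − 1/√F80)  [Bond]
1/√219 = 0.067574;  1/√22566 = 0.006657
W = 10·15.0·(0.067574 − 0.006657) = 9.1375 kWh/t

W = 9.1375 kWh/t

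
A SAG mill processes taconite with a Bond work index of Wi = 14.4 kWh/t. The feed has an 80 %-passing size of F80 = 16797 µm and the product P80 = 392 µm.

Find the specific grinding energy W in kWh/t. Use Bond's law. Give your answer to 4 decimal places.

W = 10·Wi·(P80^(-½) − F80^(-½))
1/√392 = 0.050508;  1/√16797 = 0.007716
W = 10·14.4·(0.050508 − 0.007716) = 6.1620 kWh/t

W = 6.1620 kWh/t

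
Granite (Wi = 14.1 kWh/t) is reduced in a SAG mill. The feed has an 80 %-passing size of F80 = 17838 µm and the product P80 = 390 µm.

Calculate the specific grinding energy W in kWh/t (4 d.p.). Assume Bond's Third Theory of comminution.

W = 6.0841 kWh/t

W = 10 Wi (1/√P80 − 1/√F80)  [Bond]
1/√390 = 0.050637;  1/√17838 = 0.007487
W = 10·14.1·(0.050637 − 0.007487) = 6.0841 kWh/t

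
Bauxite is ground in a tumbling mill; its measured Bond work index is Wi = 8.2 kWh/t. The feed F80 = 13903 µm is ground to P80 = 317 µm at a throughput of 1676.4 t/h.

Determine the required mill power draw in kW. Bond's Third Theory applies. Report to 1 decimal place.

W = 10 Wi (1/√P80 − 1/√F80)  [Bond]
W = 10·8.2·(1/√317 − 1/√13903) = 10·8.2·(0.047685) = 3.9101 kWh/t
P = W·T = 3.9101·1676.4 = 6555.0 kW

P = 6555.0 kW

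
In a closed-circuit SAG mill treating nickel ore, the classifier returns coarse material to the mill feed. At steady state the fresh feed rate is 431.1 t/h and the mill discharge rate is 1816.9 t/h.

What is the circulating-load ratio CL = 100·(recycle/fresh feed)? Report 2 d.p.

CL = 321.46 %

Mill node: discharge = fresh + recycle.
R = M − F = 1816.9 − 431.1 = 1385.8 t/h
CL = 100·R/F = 100·1385.8/431.1 = 321.46 %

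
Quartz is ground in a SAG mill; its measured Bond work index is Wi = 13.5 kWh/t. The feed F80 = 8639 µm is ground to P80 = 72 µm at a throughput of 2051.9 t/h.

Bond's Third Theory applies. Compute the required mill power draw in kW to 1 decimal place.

W = 10 Wi / √P80 − 10 Wi / √F80
W = 10·13.5·(1/√72 − 1/√8639) = 10·13.5·(0.107092) = 14.4574 kWh/t
P_mill = W·ṁ = 14.4574·2051.9 = 29665.2 kW

P = 29665.2 kW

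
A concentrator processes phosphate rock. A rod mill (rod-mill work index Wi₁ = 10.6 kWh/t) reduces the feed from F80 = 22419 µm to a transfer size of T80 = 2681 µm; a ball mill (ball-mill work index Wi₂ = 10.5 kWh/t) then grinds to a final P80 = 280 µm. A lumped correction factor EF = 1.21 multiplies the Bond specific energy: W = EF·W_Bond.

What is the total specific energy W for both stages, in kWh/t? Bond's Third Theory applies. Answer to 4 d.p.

Bond:  W = 10 Wi (1/√P − 1/√F)
Stage 1 (22419→2681 µm, Wi₁=10.6): W₁ = 10·10.6·(0.019313 − 0.006679) = 1.3392 kWh/t
Stage 2 (2681→280 µm, Wi₂=10.5): W₂ = 10·10.5·(0.059761 − 0.019313) = 4.2471 kWh/t
W = W₁ + W₂ = 1.3392 + 4.2471 = 5.5863 kWh/t
With EF = 1.21: W = 5.5863·1.21 = 6.7594 kWh/t

W = 6.7594 kWh/t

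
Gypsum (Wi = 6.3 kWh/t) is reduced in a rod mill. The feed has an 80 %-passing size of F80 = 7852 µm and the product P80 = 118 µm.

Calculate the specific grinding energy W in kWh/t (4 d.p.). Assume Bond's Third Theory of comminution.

W = 10 Wi / √P80 − 10 Wi / √F80
1/√118 = 0.092057;  1/√7852 = 0.011285
W = 10·6.3·(0.092057 − 0.011285) = 5.0887 kWh/t

W = 5.0887 kWh/t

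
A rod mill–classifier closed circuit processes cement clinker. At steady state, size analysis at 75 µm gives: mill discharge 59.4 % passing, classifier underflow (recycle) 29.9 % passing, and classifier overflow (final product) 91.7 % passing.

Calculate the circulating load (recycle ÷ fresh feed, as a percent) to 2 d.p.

CL = 109.49 %

Mass balance on the −75 µm fraction:
(1+r)·d = r·u + o ⇒ r = (o−d)/(d−u)
r = (91.7 − 59.4)/(59.4 − 29.9) = 32.3/29.5 = 1.0949
CL = 100·r = 109.49 %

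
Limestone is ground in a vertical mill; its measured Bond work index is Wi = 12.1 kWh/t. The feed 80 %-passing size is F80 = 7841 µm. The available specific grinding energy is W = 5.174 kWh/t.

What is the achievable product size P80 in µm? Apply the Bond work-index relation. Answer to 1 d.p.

P80 = 342.3 µm

W_Bond = 10·Wi·(1/√P₈₀ − 1/√F₈₀)
P80^-0.5 = F80^-0.5 + W/(10 Wi)
  = 5.1740/(10·12.1) + 1/√7841 = 0.042760 + 0.011293 = 0.054053
P80 = (1/0.054053)² = 18.5002² = 342.26 µm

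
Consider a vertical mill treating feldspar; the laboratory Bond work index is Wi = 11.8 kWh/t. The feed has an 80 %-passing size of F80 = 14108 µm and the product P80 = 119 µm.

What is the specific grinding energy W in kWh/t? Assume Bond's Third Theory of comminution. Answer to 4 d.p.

W = 9.8236 kWh/t

W = 10·Wi·(P80^(-½) − F80^(-½))
1/√119 = 0.091670;  1/√14108 = 0.008419
W = 10·11.8·(0.091670 − 0.008419) = 9.8236 kWh/t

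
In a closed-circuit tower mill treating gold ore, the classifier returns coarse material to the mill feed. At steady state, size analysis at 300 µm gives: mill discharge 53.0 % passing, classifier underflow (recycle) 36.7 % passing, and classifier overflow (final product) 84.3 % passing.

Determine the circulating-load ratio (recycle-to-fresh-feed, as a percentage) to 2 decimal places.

Balance %-passing 300 µm (r = R/F):
r = (o − d)/(d − u)
r = (84.3 − 53.0)/(53.0 − 36.7) = 31.3/16.3 = 1.9202
CL = 100·r = 192.02 %

CL = 192.02 %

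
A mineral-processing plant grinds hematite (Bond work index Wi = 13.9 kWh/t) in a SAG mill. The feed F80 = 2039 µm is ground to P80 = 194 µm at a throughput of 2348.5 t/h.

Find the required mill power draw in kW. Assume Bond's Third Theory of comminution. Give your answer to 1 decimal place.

P = 16207.8 kW

W_Bond = 10·Wi·(1/√P₈₀ − 1/√F₈₀)
W = 10·13.9·(1/√194 − 1/√2039) = 10·13.9·(0.049650) = 6.9014 kWh/t
P_mill = W·ṁ = 6.9014·2348.5 = 16207.8 kW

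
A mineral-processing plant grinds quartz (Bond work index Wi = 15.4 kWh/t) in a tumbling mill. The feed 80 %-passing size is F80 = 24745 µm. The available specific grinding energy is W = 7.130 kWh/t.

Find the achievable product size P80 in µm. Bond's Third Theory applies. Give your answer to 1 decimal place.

W = 10·Wi·[P80^(−½) − F80^(−½)]
P80^-0.5 = F80^-0.5 + W/(10 Wi)
  = 7.1300/(10·15.4) + 1/√24745 = 0.046299 + 0.006357 = 0.052656
P80 = (1/0.052656)² = 18.9913² = 360.67 µm

P80 = 360.7 µm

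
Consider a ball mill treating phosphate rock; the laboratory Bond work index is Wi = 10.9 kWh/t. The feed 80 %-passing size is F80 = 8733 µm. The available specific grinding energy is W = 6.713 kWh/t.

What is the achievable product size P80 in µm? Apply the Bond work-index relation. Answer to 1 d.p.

W = 10 Wi / √P80 − 10 Wi / √F80
P80^(−½) = W/(10 Wi) + F80^(−½)
  = 6.7130/(10·10.9) + 1/√8733 = 0.061587 + 0.010701 = 0.072288
P80 = (1/0.072288)² = 13.8336² = 191.37 µm

P80 = 191.4 µm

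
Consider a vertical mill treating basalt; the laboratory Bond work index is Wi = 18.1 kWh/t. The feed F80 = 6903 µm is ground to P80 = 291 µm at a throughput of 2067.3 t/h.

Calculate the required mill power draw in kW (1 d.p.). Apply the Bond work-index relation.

P = 17431.3 kW

W = 10 Wi / √P80 − 10 Wi / √F80
W = 10·18.1·(1/√291 − 1/√6903) = 10·18.1·(0.046585) = 8.4319 kWh/t
P_mill = W·ṁ = 8.4319·2067.3 = 17431.3 kW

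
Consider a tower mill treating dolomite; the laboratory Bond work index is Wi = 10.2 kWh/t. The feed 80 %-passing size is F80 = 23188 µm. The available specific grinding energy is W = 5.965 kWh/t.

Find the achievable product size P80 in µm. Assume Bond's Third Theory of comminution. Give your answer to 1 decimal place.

W_Bond = 10·Wi·(1/√P₈₀ − 1/√F₈₀)
⇒ 1/√P80 = W/(10·Wi) + 1/√F80
  = 5.9650/(10·10.2) + 1/√23188 = 0.058480 + 0.006567 = 0.065047
P80 = (1/0.065047)² = 15.3734² = 236.34 µm

P80 = 236.3 µm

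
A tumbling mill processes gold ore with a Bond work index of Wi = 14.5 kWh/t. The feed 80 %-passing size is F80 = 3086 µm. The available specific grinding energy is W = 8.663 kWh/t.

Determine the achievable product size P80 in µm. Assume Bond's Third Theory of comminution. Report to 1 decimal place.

W = 10 Wi / √P80 − 10 Wi / √F80
⇒ 1/√P80 = W/(10 Wi) + 1/√F80
  = 8.6630/(10·14.5) + 1/√3086 = 0.059745 + 0.018001 = 0.077746
P80 = (1/0.077746)² = 12.8624² = 165.44 µm

P80 = 165.4 µm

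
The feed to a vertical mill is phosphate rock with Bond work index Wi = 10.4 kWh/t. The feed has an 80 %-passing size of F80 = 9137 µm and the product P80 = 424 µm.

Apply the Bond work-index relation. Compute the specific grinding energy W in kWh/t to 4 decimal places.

W = 3.9627 kWh/t

W_Bond = 10·Wi·(1/√P₈₀ − 1/√F₈₀)
1/√424 = 0.048564;  1/√9137 = 0.010462
W = 10·10.4·(0.048564 − 0.010462) = 3.9627 kWh/t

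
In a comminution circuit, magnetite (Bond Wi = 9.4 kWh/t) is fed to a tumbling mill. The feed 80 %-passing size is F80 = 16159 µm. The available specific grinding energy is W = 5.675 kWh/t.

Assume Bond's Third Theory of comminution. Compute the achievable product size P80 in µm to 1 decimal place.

W = 10·Wi·(P80^(-½) − F80^(-½))
⇒ 1/√P80 = W/(10·Wi) + 1/√F80
  = 5.6750/(10·9.4) + 1/√16159 = 0.060372 + 0.007867 = 0.068239
P80 = (1/0.068239)² = 14.6544² = 214.75 µm

P80 = 214.8 µm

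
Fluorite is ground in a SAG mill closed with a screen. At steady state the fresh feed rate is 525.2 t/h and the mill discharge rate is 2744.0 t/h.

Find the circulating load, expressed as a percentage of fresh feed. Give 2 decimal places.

CL = 422.47 %

Discharge = new feed + return, hence
R = M − F = 2744.0 − 525.2 = 2218.8 t/h
CL = 100·R/F = 100·2218.8/525.2 = 422.47 %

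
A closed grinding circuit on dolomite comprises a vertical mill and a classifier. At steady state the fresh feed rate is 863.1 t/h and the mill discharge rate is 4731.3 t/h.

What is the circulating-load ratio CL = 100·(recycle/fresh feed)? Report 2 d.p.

M = F + R at steady state, so:
R = M − F = 4731.3 − 863.1 = 3868.2 t/h
CL = 100·R/F = 100·3868.2/863.1 = 448.18 %

CL = 448.18 %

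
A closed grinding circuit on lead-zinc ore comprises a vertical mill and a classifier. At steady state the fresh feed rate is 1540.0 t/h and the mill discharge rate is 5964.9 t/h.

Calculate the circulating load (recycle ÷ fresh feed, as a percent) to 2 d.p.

Mill node: discharge = fresh + recycle.
R = M − F = 5964.9 − 1540.0 = 4424.9 t/h
CL = 100·R/F = 100·4424.9/1540.0 = 287.33 %

CL = 287.33 %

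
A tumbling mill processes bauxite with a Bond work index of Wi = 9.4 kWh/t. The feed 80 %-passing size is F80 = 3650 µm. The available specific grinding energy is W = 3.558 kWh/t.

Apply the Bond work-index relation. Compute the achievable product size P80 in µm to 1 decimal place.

P80 = 337.9 µm

W_Bond = 10·Wi·(1/√P₈₀ − 1/√F₈₀)
1/√P80 = 1/√F80 + W/(10·Wi)
  = 3.5580/(10·9.4) + 1/√3650 = 0.037851 + 0.016552 = 0.054403
P80 = (1/0.054403)² = 18.3813² = 337.87 µm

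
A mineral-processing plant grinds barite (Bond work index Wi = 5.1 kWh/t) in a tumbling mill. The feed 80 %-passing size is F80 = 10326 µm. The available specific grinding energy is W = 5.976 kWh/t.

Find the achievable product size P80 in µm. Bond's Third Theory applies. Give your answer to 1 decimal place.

W = 10·Wi·[P80^(−½) − F80^(−½)]
⇒ 1/√P80 = W/(10 Wi) + 1/√F80
  = 5.9760/(10·5.1) + 1/√10326 = 0.117176 + 0.009841 = 0.127017
P80 = (1/0.127017)² = 7.8729² = 61.98 µm

P80 = 62.0 µm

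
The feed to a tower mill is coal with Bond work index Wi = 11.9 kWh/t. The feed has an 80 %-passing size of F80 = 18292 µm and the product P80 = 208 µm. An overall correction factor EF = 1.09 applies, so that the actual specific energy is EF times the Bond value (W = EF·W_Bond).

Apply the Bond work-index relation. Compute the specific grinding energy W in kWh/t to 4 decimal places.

Bond: W = 10·Wi·(1/√P80 − 1/√F80)
1/√208 = 0.069338;  1/√18292 = 0.007394
W = 10·11.9·(0.069338 − 0.007394) = 7.3713 kWh/t
W_actual = 1.09 × 7.3713 = 8.0347 kWh/t

W = 8.0347 kWh/t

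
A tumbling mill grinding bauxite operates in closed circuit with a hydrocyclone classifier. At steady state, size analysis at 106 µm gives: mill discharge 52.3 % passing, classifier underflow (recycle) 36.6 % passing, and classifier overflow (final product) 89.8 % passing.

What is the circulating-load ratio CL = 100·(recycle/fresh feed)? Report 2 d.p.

Two-product formula at 106 µm:
(1+r)d = ru + o → r = (o−d)/(d−u)
r = (89.8 − 52.3)/(52.3 − 36.6) = 37.5/15.7 = 2.3885
CL = 100·r = 238.85 %

CL = 238.85 %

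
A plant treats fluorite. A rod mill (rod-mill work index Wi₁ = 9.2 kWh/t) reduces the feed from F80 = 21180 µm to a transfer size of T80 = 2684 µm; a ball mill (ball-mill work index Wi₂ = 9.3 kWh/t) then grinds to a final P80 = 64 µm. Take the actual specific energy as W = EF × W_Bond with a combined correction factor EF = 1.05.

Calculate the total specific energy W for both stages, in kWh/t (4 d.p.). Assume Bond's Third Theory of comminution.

W = 11.5222 kWh/t

W = 10·Wi·(P80^(-½) − F80^(-½))
Stage 1 (21180→2684 µm, Wi₁=9.2): W₁ = 10·9.2·(0.019302 − 0.006871) = 1.1437 kWh/t
Stage 2 (2684→64 µm, Wi₂=9.3): W₂ = 10·9.3·(0.125000 − 0.019302) = 9.8299 kWh/t
W = W₁ + W₂ = 1.1437 + 9.8299 = 10.9735 kWh/t
Apply correction: 10.9735 × 1.05 = 11.5222 kWh/t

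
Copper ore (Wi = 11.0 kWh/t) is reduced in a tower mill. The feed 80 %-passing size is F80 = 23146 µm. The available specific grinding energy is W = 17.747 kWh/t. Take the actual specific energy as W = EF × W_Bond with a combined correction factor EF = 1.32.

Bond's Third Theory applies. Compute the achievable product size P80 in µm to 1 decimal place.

P80 = 60.3 µm

W = 10 Wi (P80^-0.5 − F80^-0.5)
W_Bond = W / EF = 17.747 / 1.32 = 13.4447 kWh/t
P80^-0.5 = F80^-0.5 + W_Bond/(10 Wi)
  = 13.4447/(10·11.0) + 1/√23146 = 0.122225 + 0.006573 = 0.128797
P80 = (1/0.128797)² = 7.7641² = 60.28 µm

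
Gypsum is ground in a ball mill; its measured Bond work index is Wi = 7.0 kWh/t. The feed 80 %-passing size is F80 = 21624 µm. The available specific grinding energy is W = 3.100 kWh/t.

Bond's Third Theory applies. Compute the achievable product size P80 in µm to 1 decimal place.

Bond: W = 10·Wi·(1/√P80 − 1/√F80)
P80^-0.5 = F80^-0.5 + W/(10 Wi)
  = 3.1000/(10·7.0) + 1/√21624 = 0.044286 + 0.006800 = 0.051086
P80 = (1/0.051086)² = 19.5748² = 383.17 µm

P80 = 383.2 µm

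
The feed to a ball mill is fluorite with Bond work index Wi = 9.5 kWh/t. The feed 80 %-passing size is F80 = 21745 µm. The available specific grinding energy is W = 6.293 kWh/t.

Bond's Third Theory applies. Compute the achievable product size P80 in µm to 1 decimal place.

P80 = 187.5 µm

W = 10 Wi (P80^-0.5 − F80^-0.5)
P80^(−½) = W/(10 Wi) + F80^(−½)
  = 6.2930/(10·9.5) + 1/√21745 = 0.066242 + 0.006781 = 0.073024
P80 = (1/0.073024)² = 13.6942² = 187.53 µm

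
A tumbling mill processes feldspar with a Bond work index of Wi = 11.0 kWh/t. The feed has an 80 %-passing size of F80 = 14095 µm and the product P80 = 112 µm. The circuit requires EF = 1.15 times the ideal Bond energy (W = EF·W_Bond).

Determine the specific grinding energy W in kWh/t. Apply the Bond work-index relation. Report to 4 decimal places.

W = 10.8876 kWh/t

W = 10·Wi·(P80^(-½) − F80^(-½))
1/√112 = 0.094491;  1/√14095 = 0.008423
W = 10·11.0·(0.094491 − 0.008423) = 9.4675 kWh/t
Apply correction: 9.4675 × 1.15 = 10.8876 kWh/t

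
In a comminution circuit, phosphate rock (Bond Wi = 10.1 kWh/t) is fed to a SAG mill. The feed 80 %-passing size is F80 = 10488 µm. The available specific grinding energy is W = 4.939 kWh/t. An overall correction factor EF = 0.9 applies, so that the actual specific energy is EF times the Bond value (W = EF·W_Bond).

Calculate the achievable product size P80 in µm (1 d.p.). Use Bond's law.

P80 = 243.4 µm

W = 10 Wi (1/√P80 − 1/√F80)  [Bond]
W_Bond = W / EF = 4.939 / 0.9 = 5.4878 kWh/t
⇒ 1/√P80 = W_Bond/(10·Wi) + 1/√F80
  = 5.4878/(10·10.1) + 1/√10488 = 0.054334 + 0.009765 = 0.064099
P80 = (1/0.064099)² = 15.6009² = 243.39 µm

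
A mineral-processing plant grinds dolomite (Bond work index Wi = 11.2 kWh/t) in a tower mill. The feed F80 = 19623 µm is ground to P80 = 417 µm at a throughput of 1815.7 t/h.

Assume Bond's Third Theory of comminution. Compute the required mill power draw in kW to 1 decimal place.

P = 8506.8 kW

W = 10·Wi·[P80^(−½) − F80^(−½)]
W = 10·11.2·(1/√417 − 1/√19623) = 10·11.2·(0.041832) = 4.6851 kWh/t
P_mill = W·ṁ = 4.6851·1815.7 = 8506.8 kW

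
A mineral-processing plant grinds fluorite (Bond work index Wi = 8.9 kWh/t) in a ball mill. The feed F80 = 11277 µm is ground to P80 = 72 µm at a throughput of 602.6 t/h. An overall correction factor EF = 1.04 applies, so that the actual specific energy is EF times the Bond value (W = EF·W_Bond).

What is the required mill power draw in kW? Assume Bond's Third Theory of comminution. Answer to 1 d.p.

Bond:  W = 10 Wi (1/√P − 1/√F)
W = 10·8.9·(1/√72 − 1/√11277) = 10·8.9·(0.108434) = 9.6507 kWh/t
With EF = 1.04: W = 9.6507·1.04 = 10.0367 kWh/t
P = W·T = 10.0367·602.6 = 6048.1 kW

P = 6048.1 kW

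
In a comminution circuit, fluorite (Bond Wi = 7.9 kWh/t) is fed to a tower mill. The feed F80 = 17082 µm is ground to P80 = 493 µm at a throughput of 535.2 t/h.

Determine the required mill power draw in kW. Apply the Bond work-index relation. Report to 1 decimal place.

W_Bond = 10·Wi·(1/√P₈₀ − 1/√F₈₀)
W = 10·7.9·(1/√493 − 1/√17082) = 10·7.9·(0.037387) = 2.9535 kWh/t
P_mill = W·ṁ = 2.9535·535.2 = 1580.7 kW

P = 1580.7 kW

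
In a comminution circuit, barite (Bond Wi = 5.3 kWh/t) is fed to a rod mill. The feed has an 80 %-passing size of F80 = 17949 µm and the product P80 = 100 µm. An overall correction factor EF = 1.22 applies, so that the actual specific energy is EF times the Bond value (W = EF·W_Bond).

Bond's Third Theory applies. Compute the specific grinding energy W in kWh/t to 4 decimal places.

W = 10 Wi (P80^-0.5 − F80^-0.5)
1/√100 = 0.100000;  1/√17949 = 0.007464
W = 10·5.3·(0.100000 − 0.007464) = 4.9044 kWh/t
With EF = 1.22: W = 4.9044·1.22 = 5.9834 kWh/t

W = 5.9834 kWh/t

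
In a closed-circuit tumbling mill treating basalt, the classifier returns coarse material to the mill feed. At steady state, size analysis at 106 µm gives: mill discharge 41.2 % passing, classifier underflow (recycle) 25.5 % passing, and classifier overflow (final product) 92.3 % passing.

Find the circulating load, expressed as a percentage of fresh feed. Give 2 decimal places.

Mass balance on the −106 µm fraction:
(1+r)d = ru + o → r = (o−d)/(d−u)
r = (92.3 − 41.2)/(41.2 − 25.5) = 51.1/15.7 = 3.2548
CL = 100·r = 325.48 %

CL = 325.48 %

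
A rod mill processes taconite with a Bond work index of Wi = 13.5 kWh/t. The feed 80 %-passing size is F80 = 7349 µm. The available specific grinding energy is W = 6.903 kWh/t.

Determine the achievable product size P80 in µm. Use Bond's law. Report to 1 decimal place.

Bond: W = 10·Wi·(1/√P80 − 1/√F80)
1/√P80 = 1/√F80 + W/(10·Wi)
  = 6.9030/(10·13.5) + 1/√7349 = 0.051133 + 0.011665 = 0.062798
P80 = (1/0.062798)² = 15.9240² = 253.57 µm

P80 = 253.6 µm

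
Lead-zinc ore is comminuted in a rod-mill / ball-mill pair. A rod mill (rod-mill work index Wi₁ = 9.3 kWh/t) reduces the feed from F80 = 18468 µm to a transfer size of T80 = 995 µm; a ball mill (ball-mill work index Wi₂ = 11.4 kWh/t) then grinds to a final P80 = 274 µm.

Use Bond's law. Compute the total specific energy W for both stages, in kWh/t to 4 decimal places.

W = 10 Wi (1/√P80 − 1/√F80)  [Bond]
Stage 1 (18468→995 µm, Wi₁=9.3): W₁ = 10·9.3·(0.031702 − 0.007359) = 2.2640 kWh/t
Stage 2 (995→274 µm, Wi₂=11.4): W₂ = 10·11.4·(0.060412 − 0.031702) = 3.2729 kWh/t
W = W₁ + W₂ = 2.2640 + 3.2729 = 5.5369 kWh/t

W = 5.5369 kWh/t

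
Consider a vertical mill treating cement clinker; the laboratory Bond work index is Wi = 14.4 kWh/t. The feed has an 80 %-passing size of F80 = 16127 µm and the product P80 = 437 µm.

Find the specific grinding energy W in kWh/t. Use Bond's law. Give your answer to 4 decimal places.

W = 10·Wi·(P80^(-½) − F80^(-½))
1/√437 = 0.047836;  1/√16127 = 0.007875
W = 10·14.4·(0.047836 − 0.007875) = 5.7545 kWh/t

W = 5.7545 kWh/t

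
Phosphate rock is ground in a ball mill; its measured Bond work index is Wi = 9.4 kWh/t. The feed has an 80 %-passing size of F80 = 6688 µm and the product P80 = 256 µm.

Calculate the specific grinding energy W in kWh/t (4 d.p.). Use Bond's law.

W = 10 Wi (1/√P80 − 1/√F80)  [Bond]
1/√256 = 0.062500;  1/√6688 = 0.012228
W = 10·9.4·(0.062500 − 0.012228) = 4.7256 kWh/t

W = 4.7256 kWh/t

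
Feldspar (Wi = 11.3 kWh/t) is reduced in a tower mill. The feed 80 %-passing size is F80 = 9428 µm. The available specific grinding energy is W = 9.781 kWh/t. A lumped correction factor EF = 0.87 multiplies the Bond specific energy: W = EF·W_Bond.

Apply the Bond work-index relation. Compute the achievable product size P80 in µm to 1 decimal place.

W_Bond = 10·Wi·(1/√P₈₀ − 1/√F₈₀)
W_Bond = W / EF = 9.781 / 0.87 = 11.2425 kWh/t
P80^(−½) = W_Bond/(10 Wi) + F80^(−½)
  = 11.2425/(10·11.3) + 1/√9428 = 0.099491 + 0.010299 = 0.109790
P80 = (1/0.109790)² = 9.1083² = 82.96 µm

P80 = 83.0 µm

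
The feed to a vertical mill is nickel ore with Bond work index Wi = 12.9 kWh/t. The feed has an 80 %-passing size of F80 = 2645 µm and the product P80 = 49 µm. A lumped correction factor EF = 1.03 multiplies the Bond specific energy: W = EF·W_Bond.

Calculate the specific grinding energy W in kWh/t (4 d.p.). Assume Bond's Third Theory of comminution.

W = 16.3979 kWh/t

W = 10 Wi / √P80 − 10 Wi / √F80
1/√49 = 0.142857;  1/√2645 = 0.019444
W = 10·12.9·(0.142857 − 0.019444) = 15.9203 kWh/t
Corrected W = EF·W_Bond = 1.03·15.9203 = 16.3979 kWh/t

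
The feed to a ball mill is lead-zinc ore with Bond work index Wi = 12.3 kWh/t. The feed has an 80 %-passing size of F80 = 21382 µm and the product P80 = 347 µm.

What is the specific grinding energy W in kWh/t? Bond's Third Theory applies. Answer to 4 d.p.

Bond:  W = 10 Wi (1/√P − 1/√F)
1/√347 = 0.053683;  1/√21382 = 0.006839
W = 10·12.3·(0.053683 − 0.006839) = 5.7618 kWh/t

W = 5.7618 kWh/t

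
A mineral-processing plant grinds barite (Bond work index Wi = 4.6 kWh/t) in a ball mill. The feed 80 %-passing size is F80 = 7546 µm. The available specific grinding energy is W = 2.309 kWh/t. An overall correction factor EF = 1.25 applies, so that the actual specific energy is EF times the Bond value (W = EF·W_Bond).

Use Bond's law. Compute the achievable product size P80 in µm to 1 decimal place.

P80 = 374.6 µm

W = 10·Wi·(P80^(-½) − F80^(-½))
W_Bond = W / EF = 2.309 / 1.25 = 1.8472 kWh/t
P80^(−½) = W_Bond/(10 Wi) + F80^(−½)
  = 1.8472/(10·4.6) + 1/√7546 = 0.040157 + 0.011512 = 0.051668
P80 = (1/0.051668)² = 19.3542² = 374.59 µm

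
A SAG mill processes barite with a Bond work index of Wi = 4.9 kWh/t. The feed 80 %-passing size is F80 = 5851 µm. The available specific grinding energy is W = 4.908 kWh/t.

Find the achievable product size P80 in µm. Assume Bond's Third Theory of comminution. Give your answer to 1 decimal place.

P80 = 78.0 µm

W = 10 Wi (P80^-0.5 − F80^-0.5)
P80^(−½) = W/(10 Wi) + F80^(−½)
  = 4.9080/(10·4.9) + 1/√5851 = 0.100163 + 0.013073 = 0.113237
P80 = (1/0.113237)² = 8.8311² = 77.99 µm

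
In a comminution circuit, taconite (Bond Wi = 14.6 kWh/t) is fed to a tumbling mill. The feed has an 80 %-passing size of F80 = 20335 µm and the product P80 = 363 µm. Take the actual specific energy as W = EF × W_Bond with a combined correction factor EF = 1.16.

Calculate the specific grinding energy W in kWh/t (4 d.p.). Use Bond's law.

W = 7.7014 kWh/t

W = 10 Wi (1/√P80 − 1/√F80)  [Bond]
1/√363 = 0.052486;  1/√20335 = 0.007013
W = 10·14.6·(0.052486 − 0.007013) = 6.6392 kWh/t
With EF = 1.16: W = 6.6392·1.16 = 7.7014 kWh/t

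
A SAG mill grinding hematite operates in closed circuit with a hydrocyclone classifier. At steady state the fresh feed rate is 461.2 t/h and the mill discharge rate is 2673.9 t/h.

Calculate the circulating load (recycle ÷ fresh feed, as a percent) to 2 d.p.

CL = 479.77 %

Steady state: M = F + R.
R = M − F = 2673.9 − 461.2 = 2212.7 t/h
CL = 100·R/F = 100·2212.7/461.2 = 479.77 %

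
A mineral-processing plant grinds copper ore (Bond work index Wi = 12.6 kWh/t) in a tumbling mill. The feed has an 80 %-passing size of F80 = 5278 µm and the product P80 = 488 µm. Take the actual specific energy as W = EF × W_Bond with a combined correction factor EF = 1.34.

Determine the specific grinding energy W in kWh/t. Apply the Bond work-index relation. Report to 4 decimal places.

W = 5.3190 kWh/t

Bond:  W = 10 Wi (1/√P − 1/√F)
1/√488 = 0.045268;  1/√5278 = 0.013765
W = 10·12.6·(0.045268 − 0.013765) = 3.9694 kWh/t
W_actual = 1.34 × 3.9694 = 5.3190 kWh/t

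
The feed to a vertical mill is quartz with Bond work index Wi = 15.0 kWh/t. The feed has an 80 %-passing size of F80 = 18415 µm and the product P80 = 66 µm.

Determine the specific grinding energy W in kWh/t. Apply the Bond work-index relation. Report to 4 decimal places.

W_Bond = 10·Wi·(1/√P₈₀ − 1/√F₈₀)
1/√66 = 0.123091;  1/√18415 = 0.007369
W = 10·15.0·(0.123091 − 0.007369) = 17.3584 kWh/t

W = 17.3584 kWh/t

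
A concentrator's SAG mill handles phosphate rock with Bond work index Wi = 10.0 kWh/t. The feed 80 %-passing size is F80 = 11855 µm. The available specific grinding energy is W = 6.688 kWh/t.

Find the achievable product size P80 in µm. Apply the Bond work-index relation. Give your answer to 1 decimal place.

W = 10 Wi (1/√P80 − 1/√F80)  [Bond]
1/√P80 = 1/√F80 + W/(10·Wi)
  = 6.6880/(10·10.0) + 1/√11855 = 0.066880 + 0.009184 = 0.076064
P80 = (1/0.076064)² = 13.1468² = 172.84 µm

P80 = 172.8 µm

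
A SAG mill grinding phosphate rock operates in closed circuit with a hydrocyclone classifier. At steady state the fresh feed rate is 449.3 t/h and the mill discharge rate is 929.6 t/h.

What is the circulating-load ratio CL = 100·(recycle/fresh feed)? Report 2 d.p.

CL = 106.90 %

Steady state: M = F + R.
R = M − F = 929.6 − 449.3 = 480.3 t/h
CL = 100·R/F = 100·480.3/449.3 = 106.90 %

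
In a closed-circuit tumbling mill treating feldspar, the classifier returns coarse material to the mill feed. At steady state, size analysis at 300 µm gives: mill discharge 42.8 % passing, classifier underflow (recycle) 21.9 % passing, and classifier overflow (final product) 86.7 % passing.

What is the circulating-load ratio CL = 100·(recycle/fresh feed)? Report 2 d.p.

CL = 210.05 %

Let r = R/F. Size balance at 300 µm:
r = (o − d)/(d − u)
r = (86.7 − 42.8)/(42.8 − 21.9) = 43.9/20.9 = 2.1005
CL = 100·r = 210.05 %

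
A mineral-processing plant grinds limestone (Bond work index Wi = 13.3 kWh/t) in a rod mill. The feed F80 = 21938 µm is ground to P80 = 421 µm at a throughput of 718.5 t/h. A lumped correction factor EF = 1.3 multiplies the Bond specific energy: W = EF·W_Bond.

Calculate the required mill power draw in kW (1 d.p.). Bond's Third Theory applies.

Bond:  W = 10 Wi (1/√P − 1/√F)
W = 10·13.3·(1/√421 − 1/√21938) = 10·13.3·(0.041985) = 5.5841 kWh/t
W_actual = 1.3 × 5.5841 = 7.2593 kWh/t
Power = W × throughput = 7.2593 kWh/t × 718.5 t/h = 5215.8 kW

P = 5215.8 kW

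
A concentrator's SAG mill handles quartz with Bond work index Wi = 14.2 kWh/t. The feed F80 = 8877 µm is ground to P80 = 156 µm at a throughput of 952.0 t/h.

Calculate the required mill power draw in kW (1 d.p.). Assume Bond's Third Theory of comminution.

W = 10 Wi / √P80 − 10 Wi / √F80
W = 10·14.2·(1/√156 − 1/√8877) = 10·14.2·(0.069450) = 9.8620 kWh/t
P = W·T = 9.8620·952.0 = 9388.6 kW

P = 9388.6 kW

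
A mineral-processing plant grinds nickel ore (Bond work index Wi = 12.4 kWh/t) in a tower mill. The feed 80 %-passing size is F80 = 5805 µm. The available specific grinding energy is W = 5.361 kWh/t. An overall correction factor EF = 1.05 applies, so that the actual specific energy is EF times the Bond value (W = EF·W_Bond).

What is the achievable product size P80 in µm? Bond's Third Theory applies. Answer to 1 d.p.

W = 10 Wi (1/√P80 − 1/√F80)  [Bond]
W_Bond = W / EF = 5.361 / 1.05 = 5.1057 kWh/t
1/√P80 = 1/√F80 + W_Bond/(10·Wi)
  = 5.1057/(10·12.4) + 1/√5805 = 0.041175 + 0.013125 = 0.054300
P80 = (1/0.054300)² = 18.4162² = 339.16 µm

P80 = 339.2 µm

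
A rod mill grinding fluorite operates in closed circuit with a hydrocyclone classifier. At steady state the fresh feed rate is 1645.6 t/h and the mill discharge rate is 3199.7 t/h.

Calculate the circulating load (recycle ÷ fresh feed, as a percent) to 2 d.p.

M = F + R at steady state, so:
R = M − F = 3199.7 − 1645.6 = 1554.1 t/h
CL = 100·R/F = 100·1554.1/1645.6 = 94.44 %

CL = 94.44 %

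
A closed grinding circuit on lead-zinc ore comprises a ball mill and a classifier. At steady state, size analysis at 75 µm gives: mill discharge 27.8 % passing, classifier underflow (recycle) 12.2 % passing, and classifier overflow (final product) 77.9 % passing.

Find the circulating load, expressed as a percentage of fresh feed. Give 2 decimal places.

Balance %-passing 75 µm (r = R/F):
(1+r)·d = r·u + o ⇒ r = (o−d)/(d−u)
r = (77.9 − 27.8)/(27.8 − 12.2) = 50.1/15.6 = 3.2115
CL = 100·r = 321.15 %

CL = 321.15 %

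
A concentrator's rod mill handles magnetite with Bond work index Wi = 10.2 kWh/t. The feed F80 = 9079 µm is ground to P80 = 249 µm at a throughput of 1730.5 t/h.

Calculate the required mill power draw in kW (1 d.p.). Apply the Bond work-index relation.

P = 9333.5 kW

W_Bond = 10·Wi·(1/√P₈₀ − 1/√F₈₀)
W = 10·10.2·(1/√249 − 1/√9079) = 10·10.2·(0.052877) = 5.3935 kWh/t
Power = W × throughput = 5.3935 kWh/t × 1730.5 t/h = 9333.5 kW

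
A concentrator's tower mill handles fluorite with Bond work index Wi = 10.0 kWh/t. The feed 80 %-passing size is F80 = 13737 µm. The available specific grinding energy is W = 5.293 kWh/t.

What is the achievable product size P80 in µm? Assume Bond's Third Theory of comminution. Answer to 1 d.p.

P80 = 264.7 µm

W = 10 Wi (1/√P80 − 1/√F80)  [Bond]
⇒ 1/√P80 = W/(10·Wi) + 1/√F80
  = 5.2930/(10·10.0) + 1/√13737 = 0.052930 + 0.008532 = 0.061462
P80 = (1/0.061462)² = 16.2702² = 264.72 µm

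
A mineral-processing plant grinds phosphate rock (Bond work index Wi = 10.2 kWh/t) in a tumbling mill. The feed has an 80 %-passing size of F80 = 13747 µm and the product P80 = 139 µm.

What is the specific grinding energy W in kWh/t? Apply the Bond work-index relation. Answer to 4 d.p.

W = 10 Wi (1/√P80 − 1/√F80)  [Bond]
1/√139 = 0.084819;  1/√13747 = 0.008529
W = 10·10.2·(0.084819 − 0.008529) = 7.7816 kWh/t

W = 7.7816 kWh/t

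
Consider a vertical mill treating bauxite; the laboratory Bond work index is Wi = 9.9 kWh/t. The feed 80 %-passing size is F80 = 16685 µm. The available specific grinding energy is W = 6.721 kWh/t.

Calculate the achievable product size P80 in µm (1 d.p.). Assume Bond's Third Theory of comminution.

Bond: W = 10·Wi·(1/√P80 − 1/√F80)
1/√P80 = 1/√F80 + W/(10·Wi)
  = 6.7210/(10·9.9) + 1/√16685 = 0.067889 + 0.007742 = 0.075631
P80 = (1/0.075631)² = 13.2222² = 174.83 µm

P80 = 174.8 µm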